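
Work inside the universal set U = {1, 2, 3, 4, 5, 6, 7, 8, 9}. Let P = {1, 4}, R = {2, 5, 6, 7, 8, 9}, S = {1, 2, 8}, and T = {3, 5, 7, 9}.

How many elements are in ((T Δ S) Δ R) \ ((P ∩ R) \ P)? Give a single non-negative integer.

3

T Δ S = {1, 2, 3, 5, 7, 8, 9}
(T Δ S) Δ R = {1, 3, 6}
P ∩ R = {}
(P ∩ R) \ P = {}
((T Δ S) Δ R) \ ((P ∩ R) \ P) = {1, 3, 6}
|((T Δ S) Δ R) \ ((P ∩ R) \ P)| = 3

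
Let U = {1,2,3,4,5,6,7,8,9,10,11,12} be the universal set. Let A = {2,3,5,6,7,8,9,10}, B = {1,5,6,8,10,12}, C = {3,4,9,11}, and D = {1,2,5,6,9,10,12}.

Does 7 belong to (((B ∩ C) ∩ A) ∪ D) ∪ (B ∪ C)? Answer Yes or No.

7 ∉ B and 7 ∉ C, so 7 ∉ B ∩ C
7 ∉ (B ∩ C) and 7 ∈ A, so 7 ∉ (B ∩ C) ∩ A
7 ∉ ((B ∩ C) ∩ A) and 7 ∉ D, so 7 ∉ ((B ∩ C) ∩ A) ∪ D
7 ∉ B and 7 ∉ C, so 7 ∉ B ∪ C
7 ∉ (((B ∩ C) ∩ A) ∪ D) and 7 ∉ (B ∪ C), so 7 ∉ (((B ∩ C) ∩ A) ∪ D) ∪ (B ∪ C)

No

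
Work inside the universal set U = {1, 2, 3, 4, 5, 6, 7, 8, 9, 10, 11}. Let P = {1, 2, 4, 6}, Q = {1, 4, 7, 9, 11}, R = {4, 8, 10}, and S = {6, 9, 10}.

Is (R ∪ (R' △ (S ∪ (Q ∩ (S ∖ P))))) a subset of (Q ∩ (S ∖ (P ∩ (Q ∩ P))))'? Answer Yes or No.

R' = {1, 2, 3, 5, 6, 7, 9, 11}
S ∖ P = {9, 10}
Q ∩ (S ∖ P) = {9}
S ∪ (Q ∩ (S ∖ P)) = {6, 9, 10}
R' △ (S ∪ (Q ∩ (S ∖ P))) = {1, 2, 3, 5, 7, 10, 11}
R ∪ (R' △ (S ∪ (Q ∩ (S ∖ P)))) = {1, 2, 3, 4, 5, 7, 8, 10, 11}
Q ∩ P = {1, 4}
P ∩ (Q ∩ P) = {1, 4}
S ∖ (P ∩ (Q ∩ P)) = {6, 9, 10}
Q ∩ (S ∖ (P ∩ (Q ∩ P))) = {9}
(Q ∩ (S ∖ (P ∩ (Q ∩ P))))' = {1, 2, 3, 4, 5, 6, 7, 8, 10, 11}
Every element of {1, 2, 3, 4, 5, 7, 8, 10, 11} is in {1, 2, 3, 4, 5, 6, 7, 8, 10, 11}, so R ∪ (R' △ (S ∪ (Q ∩ (S ∖ P)))) ⊆ (Q ∩ (S ∖ (P ∩ (Q ∩ P))))'.

Yes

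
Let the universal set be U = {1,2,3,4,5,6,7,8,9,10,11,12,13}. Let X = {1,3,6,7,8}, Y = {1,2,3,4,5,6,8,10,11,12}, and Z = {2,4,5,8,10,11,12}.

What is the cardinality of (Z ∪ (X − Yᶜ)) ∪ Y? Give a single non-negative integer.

Yᶜ = {7,9,13}
X − Yᶜ = {1,3,6,8}
Z ∪ (X − Yᶜ) = {1,2,3,4,5,6,8,10,11,12}
(Z ∪ (X − Yᶜ)) ∪ Y = {1,2,3,4,5,6,8,10,11,12}
|(Z ∪ (X − Yᶜ)) ∪ Y| = 10

10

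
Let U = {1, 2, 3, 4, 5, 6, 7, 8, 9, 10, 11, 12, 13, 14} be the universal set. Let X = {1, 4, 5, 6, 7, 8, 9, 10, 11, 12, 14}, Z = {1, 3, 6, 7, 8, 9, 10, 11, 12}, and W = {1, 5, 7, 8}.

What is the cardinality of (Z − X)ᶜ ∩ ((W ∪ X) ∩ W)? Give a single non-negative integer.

4

Z − X = {3}
(Z − X)ᶜ = {1, 2, 4, 5, 6, 7, 8, 9, 10, 11, 12, 13, 14}
W ∪ X = {1, 4, 5, 6, 7, 8, 9, 10, 11, 12, 14}
(W ∪ X) ∩ W = {1, 5, 7, 8}
(Z − X)ᶜ ∩ ((W ∪ X) ∩ W) = {1, 5, 7, 8}
|(Z − X)ᶜ ∩ ((W ∪ X) ∩ W)| = 4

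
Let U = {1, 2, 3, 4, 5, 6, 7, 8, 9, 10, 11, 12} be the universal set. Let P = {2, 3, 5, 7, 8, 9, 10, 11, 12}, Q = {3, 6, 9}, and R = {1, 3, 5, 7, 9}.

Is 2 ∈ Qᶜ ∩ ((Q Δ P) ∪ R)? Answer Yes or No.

2 ∉ Q, so 2 ∈ Qᶜ
2 ∉ Q and 2 ∈ P, so 2 ∈ Q Δ P
2 ∈ (Q Δ P) and 2 ∉ R, so 2 ∈ (Q Δ P) ∪ R
2 ∈ Qᶜ and 2 ∈ ((Q Δ P) ∪ R), so 2 ∈ Qᶜ ∩ ((Q Δ P) ∪ R)

Yes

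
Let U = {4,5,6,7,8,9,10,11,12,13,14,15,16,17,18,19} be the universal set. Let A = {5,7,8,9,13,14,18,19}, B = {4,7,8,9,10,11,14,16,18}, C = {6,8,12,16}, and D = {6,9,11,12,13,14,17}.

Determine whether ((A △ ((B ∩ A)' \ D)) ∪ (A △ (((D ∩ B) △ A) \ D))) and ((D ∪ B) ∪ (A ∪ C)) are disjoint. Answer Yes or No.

No

B ∩ A = {7,8,9,14,18}
(B ∩ A)' = {4,5,6,10,11,12,13,15,16,17,19}
(B ∩ A)' \ D = {4,5,10,15,16,19}
A △ ((B ∩ A)' \ D) = {4,7,8,9,10,13,14,15,16,18}
D ∩ B = {9,11,14}
(D ∩ B) △ A = {5,7,8,11,13,18,19}
((D ∩ B) △ A) \ D = {5,7,8,18,19}
A △ (((D ∩ B) △ A) \ D) = {9,13,14}
(A △ ((B ∩ A)' \ D)) ∪ (A △ (((D ∩ B) △ A) \ D)) = {4,7,8,9,10,13,14,15,16,18}
D ∪ B = {4,6,7,8,9,10,11,12,13,14,16,17,18}
A ∪ C = {5,6,7,8,9,12,13,14,16,18,19}
(D ∪ B) ∪ (A ∪ C) = {4,5,6,7,8,9,10,11,12,13,14,16,17,18,19}
4 lies in both, so they are not disjoint.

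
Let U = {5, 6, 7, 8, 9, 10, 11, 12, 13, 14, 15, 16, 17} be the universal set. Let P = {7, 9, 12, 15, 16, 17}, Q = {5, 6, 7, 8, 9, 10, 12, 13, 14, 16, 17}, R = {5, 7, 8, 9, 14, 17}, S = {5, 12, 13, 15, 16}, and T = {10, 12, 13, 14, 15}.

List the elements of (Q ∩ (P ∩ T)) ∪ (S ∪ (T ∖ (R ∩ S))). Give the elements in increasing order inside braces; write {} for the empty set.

P ∩ T = {12, 15}
Q ∩ (P ∩ T) = {12}
R ∩ S = {5}
T ∖ (R ∩ S) = {10, 12, 13, 14, 15}
S ∪ (T ∖ (R ∩ S)) = {5, 10, 12, 13, 14, 15, 16}
(Q ∩ (P ∩ T)) ∪ (S ∪ (T ∖ (R ∩ S))) = {5, 10, 12, 13, 14, 15, 16}

{5, 10, 12, 13, 14, 15, 16}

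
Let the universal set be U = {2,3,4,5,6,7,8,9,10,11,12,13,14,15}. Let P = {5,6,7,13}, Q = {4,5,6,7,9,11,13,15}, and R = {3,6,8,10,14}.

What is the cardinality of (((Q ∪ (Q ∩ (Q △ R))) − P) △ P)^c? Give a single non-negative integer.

Q △ R = {3,4,5,7,8,9,10,11,13,14,15}
Q ∩ (Q △ R) = {4,5,7,9,11,13,15}
Q ∪ (Q ∩ (Q △ R)) = {4,5,6,7,9,11,13,15}
(Q ∪ (Q ∩ (Q △ R))) − P = {4,9,11,15}
((Q ∪ (Q ∩ (Q △ R))) − P) △ P = {4,5,6,7,9,11,13,15}
(((Q ∪ (Q ∩ (Q △ R))) − P) △ P)^c = {2,3,8,10,12,14}
|(((Q ∪ (Q ∩ (Q △ R))) − P) △ P)^c| = 6

6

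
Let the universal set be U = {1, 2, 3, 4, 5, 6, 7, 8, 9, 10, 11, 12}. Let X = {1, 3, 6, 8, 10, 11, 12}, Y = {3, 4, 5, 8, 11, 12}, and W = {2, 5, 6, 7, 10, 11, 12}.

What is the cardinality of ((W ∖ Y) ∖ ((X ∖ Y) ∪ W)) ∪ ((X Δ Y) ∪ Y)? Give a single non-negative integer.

W ∖ Y = {2, 6, 7, 10}
X ∖ Y = {1, 6, 10}
(X ∖ Y) ∪ W = {1, 2, 5, 6, 7, 10, 11, 12}
(W ∖ Y) ∖ ((X ∖ Y) ∪ W) = {}
X Δ Y = {1, 4, 5, 6, 10}
(X Δ Y) ∪ Y = {1, 3, 4, 5, 6, 8, 10, 11, 12}
((W ∖ Y) ∖ ((X ∖ Y) ∪ W)) ∪ ((X Δ Y) ∪ Y) = {1, 3, 4, 5, 6, 8, 10, 11, 12}
|((W ∖ Y) ∖ ((X ∖ Y) ∪ W)) ∪ ((X Δ Y) ∪ Y)| = 9

9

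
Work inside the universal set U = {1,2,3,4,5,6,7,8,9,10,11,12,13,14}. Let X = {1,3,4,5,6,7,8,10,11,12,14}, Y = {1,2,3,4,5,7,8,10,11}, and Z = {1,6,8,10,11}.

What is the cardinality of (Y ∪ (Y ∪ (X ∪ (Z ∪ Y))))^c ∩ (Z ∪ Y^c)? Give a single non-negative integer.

Z ∪ Y = {1,2,3,4,5,6,7,8,10,11}
X ∪ (Z ∪ Y) = {1,2,3,4,5,6,7,8,10,11,12,14}
Y ∪ (X ∪ (Z ∪ Y)) = {1,2,3,4,5,6,7,8,10,11,12,14}
Y ∪ (Y ∪ (X ∪ (Z ∪ Y))) = {1,2,3,4,5,6,7,8,10,11,12,14}
(Y ∪ (Y ∪ (X ∪ (Z ∪ Y))))^c = {9,13}
Y^c = {6,9,12,13,14}
Z ∪ Y^c = {1,6,8,9,10,11,12,13,14}
(Y ∪ (Y ∪ (X ∪ (Z ∪ Y))))^c ∩ (Z ∪ Y^c) = {9,13}
|(Y ∪ (Y ∪ (X ∪ (Z ∪ Y))))^c ∩ (Z ∪ Y^c)| = 2

2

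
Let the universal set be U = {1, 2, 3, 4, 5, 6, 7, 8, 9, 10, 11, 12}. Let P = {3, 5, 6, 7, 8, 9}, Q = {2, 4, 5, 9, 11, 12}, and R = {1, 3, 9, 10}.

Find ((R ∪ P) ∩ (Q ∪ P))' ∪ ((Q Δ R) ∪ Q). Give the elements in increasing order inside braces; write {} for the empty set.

R ∪ P = {1, 3, 5, 6, 7, 8, 9, 10}
Q ∪ P = {2, 3, 4, 5, 6, 7, 8, 9, 11, 12}
(R ∪ P) ∩ (Q ∪ P) = {3, 5, 6, 7, 8, 9}
((R ∪ P) ∩ (Q ∪ P))' = {1, 2, 4, 10, 11, 12}
Q Δ R = {1, 2, 3, 4, 5, 10, 11, 12}
(Q Δ R) ∪ Q = {1, 2, 3, 4, 5, 9, 10, 11, 12}
((R ∪ P) ∩ (Q ∪ P))' ∪ ((Q Δ R) ∪ Q) = {1, 2, 3, 4, 5, 9, 10, 11, 12}

{1, 2, 3, 4, 5, 9, 10, 11, 12}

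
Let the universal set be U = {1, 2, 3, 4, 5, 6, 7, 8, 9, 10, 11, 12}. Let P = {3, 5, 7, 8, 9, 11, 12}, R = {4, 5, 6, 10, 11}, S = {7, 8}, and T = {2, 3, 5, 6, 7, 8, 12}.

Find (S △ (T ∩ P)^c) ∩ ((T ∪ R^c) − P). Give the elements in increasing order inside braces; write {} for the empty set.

T ∩ P = {3, 5, 7, 8, 12}
(T ∩ P)^c = {1, 2, 4, 6, 9, 10, 11}
S △ (T ∩ P)^c = {1, 2, 4, 6, 7, 8, 9, 10, 11}
R^c = {1, 2, 3, 7, 8, 9, 12}
T ∪ R^c = {1, 2, 3, 5, 6, 7, 8, 9, 12}
(T ∪ R^c) − P = {1, 2, 6}
(S △ (T ∩ P)^c) ∩ ((T ∪ R^c) − P) = {1, 2, 6}

{1, 2, 6}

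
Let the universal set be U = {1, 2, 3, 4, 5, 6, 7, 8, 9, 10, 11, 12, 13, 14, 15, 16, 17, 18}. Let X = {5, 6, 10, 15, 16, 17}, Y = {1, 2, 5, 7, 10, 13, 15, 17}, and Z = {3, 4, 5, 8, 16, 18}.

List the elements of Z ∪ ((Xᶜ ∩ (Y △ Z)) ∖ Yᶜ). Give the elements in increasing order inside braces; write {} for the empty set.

Xᶜ = {1, 2, 3, 4, 7, 8, 9, 11, 12, 13, 14, 18}
Y △ Z = {1, 2, 3, 4, 7, 8, 10, 13, 15, 16, 17, 18}
Xᶜ ∩ (Y △ Z) = {1, 2, 3, 4, 7, 8, 13, 18}
Yᶜ = {3, 4, 6, 8, 9, 11, 12, 14, 16, 18}
(Xᶜ ∩ (Y △ Z)) ∖ Yᶜ = {1, 2, 7, 13}
Z ∪ ((Xᶜ ∩ (Y △ Z)) ∖ Yᶜ) = {1, 2, 3, 4, 5, 7, 8, 13, 16, 18}

{1, 2, 3, 4, 5, 7, 8, 13, 16, 18}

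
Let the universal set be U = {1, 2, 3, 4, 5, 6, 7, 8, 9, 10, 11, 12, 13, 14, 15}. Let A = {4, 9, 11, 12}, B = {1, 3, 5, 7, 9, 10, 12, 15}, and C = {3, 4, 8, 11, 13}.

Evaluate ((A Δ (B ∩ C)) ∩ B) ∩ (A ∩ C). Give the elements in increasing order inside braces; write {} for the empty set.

{}

B ∩ C = {3}
A Δ (B ∩ C) = {3, 4, 9, 11, 12}
(A Δ (B ∩ C)) ∩ B = {3, 9, 12}
A ∩ C = {4, 11}
((A Δ (B ∩ C)) ∩ B) ∩ (A ∩ C) = {}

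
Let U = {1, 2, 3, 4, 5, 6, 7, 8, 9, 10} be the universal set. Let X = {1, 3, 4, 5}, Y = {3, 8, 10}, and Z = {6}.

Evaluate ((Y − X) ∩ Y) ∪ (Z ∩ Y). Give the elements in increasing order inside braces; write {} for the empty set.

{8, 10}

Y − X = {8, 10}
(Y − X) ∩ Y = {8, 10}
Z ∩ Y = {}
((Y − X) ∩ Y) ∪ (Z ∩ Y) = {8, 10}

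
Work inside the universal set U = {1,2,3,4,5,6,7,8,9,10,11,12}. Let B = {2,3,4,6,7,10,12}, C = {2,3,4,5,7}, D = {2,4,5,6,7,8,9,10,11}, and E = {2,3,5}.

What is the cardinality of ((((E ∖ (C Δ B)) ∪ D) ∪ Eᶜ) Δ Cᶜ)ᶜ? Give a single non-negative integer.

C Δ B = {5,6,10,12}
E ∖ (C Δ B) = {2,3}
(E ∖ (C Δ B)) ∪ D = {2,3,4,5,6,7,8,9,10,11}
Eᶜ = {1,4,6,7,8,9,10,11,12}
((E ∖ (C Δ B)) ∪ D) ∪ Eᶜ = {1,2,3,4,5,6,7,8,9,10,11,12}
Cᶜ = {1,6,8,9,10,11,12}
(((E ∖ (C Δ B)) ∪ D) ∪ Eᶜ) Δ Cᶜ = {2,3,4,5,7}
((((E ∖ (C Δ B)) ∪ D) ∪ Eᶜ) Δ Cᶜ)ᶜ = {1,6,8,9,10,11,12}
|((((E ∖ (C Δ B)) ∪ D) ∪ Eᶜ) Δ Cᶜ)ᶜ| = 7

7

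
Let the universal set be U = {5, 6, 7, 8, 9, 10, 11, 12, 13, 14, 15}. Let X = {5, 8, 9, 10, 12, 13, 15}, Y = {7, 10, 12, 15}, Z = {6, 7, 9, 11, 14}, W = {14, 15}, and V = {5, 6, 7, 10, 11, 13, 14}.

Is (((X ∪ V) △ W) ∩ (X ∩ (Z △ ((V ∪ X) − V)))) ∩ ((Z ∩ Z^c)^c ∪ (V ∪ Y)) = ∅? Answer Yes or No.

X ∪ V = {5, 6, 7, 8, 9, 10, 11, 12, 13, 14, 15}
(X ∪ V) △ W = {5, 6, 7, 8, 9, 10, 11, 12, 13}
V ∪ X = {5, 6, 7, 8, 9, 10, 11, 12, 13, 14, 15}
(V ∪ X) − V = {8, 9, 12, 15}
Z △ ((V ∪ X) − V) = {6, 7, 8, 11, 12, 14, 15}
X ∩ (Z △ ((V ∪ X) − V)) = {8, 12, 15}
((X ∪ V) △ W) ∩ (X ∩ (Z △ ((V ∪ X) − V))) = {8, 12}
Z^c = {5, 8, 10, 12, 13, 15}
Z ∩ Z^c = {}
(Z ∩ Z^c)^c = {5, 6, 7, 8, 9, 10, 11, 12, 13, 14, 15}
V ∪ Y = {5, 6, 7, 10, 11, 12, 13, 14, 15}
(Z ∩ Z^c)^c ∪ (V ∪ Y) = {5, 6, 7, 8, 9, 10, 11, 12, 13, 14, 15}
8 lies in both, so they are not disjoint.

No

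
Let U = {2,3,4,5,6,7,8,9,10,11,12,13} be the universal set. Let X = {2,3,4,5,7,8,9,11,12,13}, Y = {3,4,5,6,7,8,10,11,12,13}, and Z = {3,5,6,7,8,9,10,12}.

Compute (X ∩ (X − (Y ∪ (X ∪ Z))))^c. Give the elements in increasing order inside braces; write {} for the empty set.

{2,3,4,5,6,7,8,9,10,11,12,13}

X ∪ Z = {2,3,4,5,6,7,8,9,10,11,12,13}
Y ∪ (X ∪ Z) = {2,3,4,5,6,7,8,9,10,11,12,13}
X − (Y ∪ (X ∪ Z)) = {}
X ∩ (X − (Y ∪ (X ∪ Z))) = {}
(X ∩ (X − (Y ∪ (X ∪ Z))))^c = {2,3,4,5,6,7,8,9,10,11,12,13}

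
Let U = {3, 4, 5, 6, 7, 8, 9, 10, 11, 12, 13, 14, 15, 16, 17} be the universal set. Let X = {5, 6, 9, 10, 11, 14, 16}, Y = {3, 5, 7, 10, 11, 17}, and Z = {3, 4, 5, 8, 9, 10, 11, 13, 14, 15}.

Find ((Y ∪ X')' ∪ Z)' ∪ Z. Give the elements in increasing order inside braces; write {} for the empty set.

{3, 4, 5, 7, 8, 9, 10, 11, 12, 13, 14, 15, 17}

X' = {3, 4, 7, 8, 12, 13, 15, 17}
Y ∪ X' = {3, 4, 5, 7, 8, 10, 11, 12, 13, 15, 17}
(Y ∪ X')' = {6, 9, 14, 16}
(Y ∪ X')' ∪ Z = {3, 4, 5, 6, 8, 9, 10, 11, 13, 14, 15, 16}
((Y ∪ X')' ∪ Z)' = {7, 12, 17}
((Y ∪ X')' ∪ Z)' ∪ Z = {3, 4, 5, 7, 8, 9, 10, 11, 12, 13, 14, 15, 17}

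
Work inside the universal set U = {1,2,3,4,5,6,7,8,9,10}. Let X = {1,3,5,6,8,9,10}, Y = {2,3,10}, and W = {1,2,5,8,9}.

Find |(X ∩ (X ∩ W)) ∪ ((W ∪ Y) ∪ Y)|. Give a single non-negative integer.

7

X ∩ W = {1,5,8,9}
X ∩ (X ∩ W) = {1,5,8,9}
W ∪ Y = {1,2,3,5,8,9,10}
(W ∪ Y) ∪ Y = {1,2,3,5,8,9,10}
(X ∩ (X ∩ W)) ∪ ((W ∪ Y) ∪ Y) = {1,2,3,5,8,9,10}
|(X ∩ (X ∩ W)) ∪ ((W ∪ Y) ∪ Y)| = 7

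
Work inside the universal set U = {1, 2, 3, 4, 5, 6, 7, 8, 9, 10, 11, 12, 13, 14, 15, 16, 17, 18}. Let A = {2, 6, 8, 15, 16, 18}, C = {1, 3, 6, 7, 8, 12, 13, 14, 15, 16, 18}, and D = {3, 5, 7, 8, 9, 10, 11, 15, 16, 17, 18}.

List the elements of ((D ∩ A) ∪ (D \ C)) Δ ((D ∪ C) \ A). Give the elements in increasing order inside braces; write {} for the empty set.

{1, 3, 7, 8, 12, 13, 14, 15, 16, 18}

D ∩ A = {8, 15, 16, 18}
D \ C = {5, 9, 10, 11, 17}
(D ∩ A) ∪ (D \ C) = {5, 8, 9, 10, 11, 15, 16, 17, 18}
D ∪ C = {1, 3, 5, 6, 7, 8, 9, 10, 11, 12, 13, 14, 15, 16, 17, 18}
(D ∪ C) \ A = {1, 3, 5, 7, 9, 10, 11, 12, 13, 14, 17}
((D ∩ A) ∪ (D \ C)) Δ ((D ∪ C) \ A) = {1, 3, 7, 8, 12, 13, 14, 15, 16, 18}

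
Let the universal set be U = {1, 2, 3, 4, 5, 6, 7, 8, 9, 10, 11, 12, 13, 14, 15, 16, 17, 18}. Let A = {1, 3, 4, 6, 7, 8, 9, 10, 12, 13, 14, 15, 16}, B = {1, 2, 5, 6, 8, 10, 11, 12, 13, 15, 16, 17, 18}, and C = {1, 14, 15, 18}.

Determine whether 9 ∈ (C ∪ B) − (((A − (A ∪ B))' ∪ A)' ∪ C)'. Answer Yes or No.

9 ∉ C and 9 ∉ B, so 9 ∉ C ∪ B
9 ∈ A and 9 ∉ B, so 9 ∈ A ∪ B
9 ∈ A and 9 ∈ (A ∪ B), so 9 ∉ A − (A ∪ B)
9 ∈ (A − (A ∪ B))' since 9 ∉ (A − (A ∪ B))
9 ∈ (A − (A ∪ B))' and 9 ∈ A, so 9 ∈ (A − (A ∪ B))' ∪ A
9 ∉ ((A − (A ∪ B))' ∪ A)' since 9 ∈ ((A − (A ∪ B))' ∪ A)
9 ∉ ((A − (A ∪ B))' ∪ A)' and 9 ∉ C, so 9 ∉ ((A − (A ∪ B))' ∪ A)' ∪ C
9 ∈ (((A − (A ∪ B))' ∪ A)' ∪ C)' since 9 ∉ (((A − (A ∪ B))' ∪ A)' ∪ C)
9 ∉ (C ∪ B) and 9 ∈ (((A − (A ∪ B))' ∪ A)' ∪ C)', so 9 ∉ (C ∪ B) − (((A − (A ∪ B))' ∪ A)' ∪ C)'

No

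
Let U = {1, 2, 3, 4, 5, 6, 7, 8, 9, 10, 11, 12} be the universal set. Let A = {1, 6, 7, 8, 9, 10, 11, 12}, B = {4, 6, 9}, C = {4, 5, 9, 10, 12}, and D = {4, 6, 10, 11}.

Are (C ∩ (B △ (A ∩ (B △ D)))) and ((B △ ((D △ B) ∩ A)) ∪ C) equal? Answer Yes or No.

B △ D = {9, 10, 11}
A ∩ (B △ D) = {9, 10, 11}
B △ (A ∩ (B △ D)) = {4, 6, 10, 11}
C ∩ (B △ (A ∩ (B △ D))) = {4, 10}
D △ B = {9, 10, 11}
(D △ B) ∩ A = {9, 10, 11}
B △ ((D △ B) ∩ A) = {4, 6, 10, 11}
(B △ ((D △ B) ∩ A)) ∪ C = {4, 5, 6, 9, 10, 11, 12}
5 ∈ (B △ ((D △ B) ∩ A)) ∪ C but 5 ∉ C ∩ (B △ (A ∩ (B △ D))), so they differ.

No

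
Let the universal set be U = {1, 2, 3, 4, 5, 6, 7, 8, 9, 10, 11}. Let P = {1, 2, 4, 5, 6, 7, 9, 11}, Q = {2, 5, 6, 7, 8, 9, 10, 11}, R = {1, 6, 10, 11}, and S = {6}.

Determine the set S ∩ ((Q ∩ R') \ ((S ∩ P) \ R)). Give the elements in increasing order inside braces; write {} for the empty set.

{}

R' = {2, 3, 4, 5, 7, 8, 9}
Q ∩ R' = {2, 5, 7, 8, 9}
S ∩ P = {6}
(S ∩ P) \ R = {}
(Q ∩ R') \ ((S ∩ P) \ R) = {2, 5, 7, 8, 9}
S ∩ ((Q ∩ R') \ ((S ∩ P) \ R)) = {}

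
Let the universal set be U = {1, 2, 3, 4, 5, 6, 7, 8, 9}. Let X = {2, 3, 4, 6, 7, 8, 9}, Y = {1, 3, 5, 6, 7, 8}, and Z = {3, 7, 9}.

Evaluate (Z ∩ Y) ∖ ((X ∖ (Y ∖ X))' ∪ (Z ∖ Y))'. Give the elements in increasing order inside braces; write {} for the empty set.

Z ∩ Y = {3, 7}
Y ∖ X = {1, 5}
X ∖ (Y ∖ X) = {2, 3, 4, 6, 7, 8, 9}
(X ∖ (Y ∖ X))' = {1, 5}
Z ∖ Y = {9}
(X ∖ (Y ∖ X))' ∪ (Z ∖ Y) = {1, 5, 9}
((X ∖ (Y ∖ X))' ∪ (Z ∖ Y))' = {2, 3, 4, 6, 7, 8}
(Z ∩ Y) ∖ ((X ∖ (Y ∖ X))' ∪ (Z ∖ Y))' = {}

{}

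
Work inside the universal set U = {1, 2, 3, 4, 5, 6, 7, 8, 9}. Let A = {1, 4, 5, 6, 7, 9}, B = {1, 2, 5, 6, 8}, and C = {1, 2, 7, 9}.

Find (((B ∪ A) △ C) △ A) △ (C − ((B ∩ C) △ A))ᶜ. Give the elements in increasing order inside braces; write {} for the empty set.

{1, 2, 3, 4, 5, 6}

B ∪ A = {1, 2, 4, 5, 6, 7, 8, 9}
(B ∪ A) △ C = {4, 5, 6, 8}
((B ∪ A) △ C) △ A = {1, 7, 8, 9}
B ∩ C = {1, 2}
(B ∩ C) △ A = {2, 4, 5, 6, 7, 9}
C − ((B ∩ C) △ A) = {1}
(C − ((B ∩ C) △ A))ᶜ = {2, 3, 4, 5, 6, 7, 8, 9}
(((B ∪ A) △ C) △ A) △ (C − ((B ∩ C) △ A))ᶜ = {1, 2, 3, 4, 5, 6}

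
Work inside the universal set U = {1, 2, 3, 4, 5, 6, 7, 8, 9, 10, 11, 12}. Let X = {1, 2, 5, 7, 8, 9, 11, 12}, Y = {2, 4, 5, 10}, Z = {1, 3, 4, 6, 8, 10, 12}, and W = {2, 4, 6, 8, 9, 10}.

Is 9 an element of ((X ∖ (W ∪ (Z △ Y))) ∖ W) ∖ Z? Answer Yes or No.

No

9 ∉ Z and 9 ∉ Y, so 9 ∉ Z △ Y
9 ∈ W and 9 ∉ (Z △ Y), so 9 ∈ W ∪ (Z △ Y)
9 ∈ X and 9 ∈ (W ∪ (Z △ Y)), so 9 ∉ X ∖ (W ∪ (Z △ Y))
9 ∉ (X ∖ (W ∪ (Z △ Y))) and 9 ∈ W, so 9 ∉ (X ∖ (W ∪ (Z △ Y))) ∖ W
9 ∉ ((X ∖ (W ∪ (Z △ Y))) ∖ W) and 9 ∉ Z, so 9 ∉ ((X ∖ (W ∪ (Z △ Y))) ∖ W) ∖ Z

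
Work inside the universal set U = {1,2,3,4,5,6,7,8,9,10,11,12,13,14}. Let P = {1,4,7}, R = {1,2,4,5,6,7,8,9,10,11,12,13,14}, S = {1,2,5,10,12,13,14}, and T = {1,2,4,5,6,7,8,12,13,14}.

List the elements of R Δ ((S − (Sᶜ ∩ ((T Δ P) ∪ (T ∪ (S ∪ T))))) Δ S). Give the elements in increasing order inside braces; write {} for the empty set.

Sᶜ = {3,4,6,7,8,9,11}
T Δ P = {2,5,6,8,12,13,14}
S ∪ T = {1,2,4,5,6,7,8,10,12,13,14}
T ∪ (S ∪ T) = {1,2,4,5,6,7,8,10,12,13,14}
(T Δ P) ∪ (T ∪ (S ∪ T)) = {1,2,4,5,6,7,8,10,12,13,14}
Sᶜ ∩ ((T Δ P) ∪ (T ∪ (S ∪ T))) = {4,6,7,8}
S − (Sᶜ ∩ ((T Δ P) ∪ (T ∪ (S ∪ T)))) = {1,2,5,10,12,13,14}
(S − (Sᶜ ∩ ((T Δ P) ∪ (T ∪ (S ∪ T))))) Δ S = {}
R Δ ((S − (Sᶜ ∩ ((T Δ P) ∪ (T ∪ (S ∪ T))))) Δ S) = {1,2,4,5,6,7,8,9,10,11,12,13,14}

{1,2,4,5,6,7,8,9,10,11,12,13,14}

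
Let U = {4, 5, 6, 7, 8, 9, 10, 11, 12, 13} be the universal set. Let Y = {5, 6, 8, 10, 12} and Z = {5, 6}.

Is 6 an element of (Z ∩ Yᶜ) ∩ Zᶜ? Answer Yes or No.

6 ∈ Y, so 6 ∉ Yᶜ
6 ∈ Z and 6 ∉ Yᶜ, so 6 ∉ Z ∩ Yᶜ
6 ∈ Z, so 6 ∉ Zᶜ
6 ∉ (Z ∩ Yᶜ) and 6 ∉ Zᶜ, so 6 ∉ (Z ∩ Yᶜ) ∩ Zᶜ

No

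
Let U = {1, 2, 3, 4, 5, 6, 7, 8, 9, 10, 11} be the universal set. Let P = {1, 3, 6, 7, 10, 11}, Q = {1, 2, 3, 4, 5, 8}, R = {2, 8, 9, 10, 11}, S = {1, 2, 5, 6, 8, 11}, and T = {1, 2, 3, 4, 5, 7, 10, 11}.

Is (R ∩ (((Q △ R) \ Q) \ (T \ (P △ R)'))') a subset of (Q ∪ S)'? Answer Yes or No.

Q △ R = {1, 3, 4, 5, 9, 10, 11}
(Q △ R) \ Q = {9, 10, 11}
P △ R = {1, 2, 3, 6, 7, 8, 9}
(P △ R)' = {4, 5, 10, 11}
T \ (P △ R)' = {1, 2, 3, 7}
((Q △ R) \ Q) \ (T \ (P △ R)') = {9, 10, 11}
(((Q △ R) \ Q) \ (T \ (P △ R)'))' = {1, 2, 3, 4, 5, 6, 7, 8}
R ∩ (((Q △ R) \ Q) \ (T \ (P △ R)'))' = {2, 8}
Q ∪ S = {1, 2, 3, 4, 5, 6, 8, 11}
(Q ∪ S)' = {7, 9, 10}
2 ∈ R ∩ (((Q △ R) \ Q) \ (T \ (P △ R)'))' but 2 ∉ (Q ∪ S)', so the inclusion fails.

No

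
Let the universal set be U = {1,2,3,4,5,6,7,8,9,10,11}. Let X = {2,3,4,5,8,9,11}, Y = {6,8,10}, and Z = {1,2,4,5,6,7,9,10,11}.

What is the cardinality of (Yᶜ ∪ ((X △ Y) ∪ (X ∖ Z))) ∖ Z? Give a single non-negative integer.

2

Yᶜ = {1,2,3,4,5,7,9,11}
X △ Y = {2,3,4,5,6,9,10,11}
X ∖ Z = {3,8}
(X △ Y) ∪ (X ∖ Z) = {2,3,4,5,6,8,9,10,11}
Yᶜ ∪ ((X △ Y) ∪ (X ∖ Z)) = {1,2,3,4,5,6,7,8,9,10,11}
(Yᶜ ∪ ((X △ Y) ∪ (X ∖ Z))) ∖ Z = {3,8}
|(Yᶜ ∪ ((X △ Y) ∪ (X ∖ Z))) ∖ Z| = 2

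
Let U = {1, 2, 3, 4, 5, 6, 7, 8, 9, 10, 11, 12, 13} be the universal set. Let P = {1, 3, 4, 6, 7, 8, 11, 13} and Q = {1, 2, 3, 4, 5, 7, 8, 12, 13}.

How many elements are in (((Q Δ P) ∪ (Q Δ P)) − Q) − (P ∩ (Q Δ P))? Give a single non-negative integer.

Q Δ P = {2, 5, 6, 11, 12}
(Q Δ P) ∪ (Q Δ P) = {2, 5, 6, 11, 12}
((Q Δ P) ∪ (Q Δ P)) − Q = {6, 11}
P ∩ (Q Δ P) = {6, 11}
(((Q Δ P) ∪ (Q Δ P)) − Q) − (P ∩ (Q Δ P)) = {}
|(((Q Δ P) ∪ (Q Δ P)) − Q) − (P ∩ (Q Δ P))| = 0

0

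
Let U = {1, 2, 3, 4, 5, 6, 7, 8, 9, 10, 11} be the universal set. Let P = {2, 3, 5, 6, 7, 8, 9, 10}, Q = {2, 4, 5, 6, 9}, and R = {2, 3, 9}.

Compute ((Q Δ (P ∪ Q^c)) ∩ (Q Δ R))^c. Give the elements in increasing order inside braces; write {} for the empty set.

{1, 2, 5, 6, 7, 8, 9, 10, 11}

Q^c = {1, 3, 7, 8, 10, 11}
P ∪ Q^c = {1, 2, 3, 5, 6, 7, 8, 9, 10, 11}
Q Δ (P ∪ Q^c) = {1, 3, 4, 7, 8, 10, 11}
Q Δ R = {3, 4, 5, 6}
(Q Δ (P ∪ Q^c)) ∩ (Q Δ R) = {3, 4}
((Q Δ (P ∪ Q^c)) ∩ (Q Δ R))^c = {1, 2, 5, 6, 7, 8, 9, 10, 11}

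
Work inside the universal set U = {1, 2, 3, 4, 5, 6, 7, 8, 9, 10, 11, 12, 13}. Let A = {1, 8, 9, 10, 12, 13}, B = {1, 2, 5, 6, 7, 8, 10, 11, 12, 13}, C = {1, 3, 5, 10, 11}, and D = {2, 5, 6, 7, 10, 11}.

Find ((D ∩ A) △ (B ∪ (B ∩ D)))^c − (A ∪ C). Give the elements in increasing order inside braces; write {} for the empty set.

D ∩ A = {10}
B ∩ D = {2, 5, 6, 7, 10, 11}
B ∪ (B ∩ D) = {1, 2, 5, 6, 7, 8, 10, 11, 12, 13}
(D ∩ A) △ (B ∪ (B ∩ D)) = {1, 2, 5, 6, 7, 8, 11, 12, 13}
((D ∩ A) △ (B ∪ (B ∩ D)))^c = {3, 4, 9, 10}
A ∪ C = {1, 3, 5, 8, 9, 10, 11, 12, 13}
((D ∩ A) △ (B ∪ (B ∩ D)))^c − (A ∪ C) = {4}

{4}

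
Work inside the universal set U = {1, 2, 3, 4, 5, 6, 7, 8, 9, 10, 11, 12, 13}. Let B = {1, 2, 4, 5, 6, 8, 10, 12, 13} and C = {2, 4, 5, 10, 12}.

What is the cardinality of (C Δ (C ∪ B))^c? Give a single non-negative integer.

C ∪ B = {1, 2, 4, 5, 6, 8, 10, 12, 13}
C Δ (C ∪ B) = {1, 6, 8, 13}
(C Δ (C ∪ B))^c = {2, 3, 4, 5, 7, 9, 10, 11, 12}
|(C Δ (C ∪ B))^c| = 9

9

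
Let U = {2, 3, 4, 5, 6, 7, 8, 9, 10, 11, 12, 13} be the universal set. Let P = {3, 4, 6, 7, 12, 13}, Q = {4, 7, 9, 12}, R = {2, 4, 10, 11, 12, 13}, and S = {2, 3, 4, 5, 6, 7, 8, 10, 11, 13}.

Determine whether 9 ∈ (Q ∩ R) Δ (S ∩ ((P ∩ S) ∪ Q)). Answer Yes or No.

No

9 ∈ Q and 9 ∉ R, so 9 ∉ Q ∩ R
9 ∉ P and 9 ∉ S, so 9 ∉ P ∩ S
9 ∉ (P ∩ S) and 9 ∈ Q, so 9 ∈ (P ∩ S) ∪ Q
9 ∉ S and 9 ∈ ((P ∩ S) ∪ Q), so 9 ∉ S ∩ ((P ∩ S) ∪ Q)
9 ∉ (Q ∩ R) and 9 ∉ (S ∩ ((P ∩ S) ∪ Q)), so 9 ∉ (Q ∩ R) Δ (S ∩ ((P ∩ S) ∪ Q))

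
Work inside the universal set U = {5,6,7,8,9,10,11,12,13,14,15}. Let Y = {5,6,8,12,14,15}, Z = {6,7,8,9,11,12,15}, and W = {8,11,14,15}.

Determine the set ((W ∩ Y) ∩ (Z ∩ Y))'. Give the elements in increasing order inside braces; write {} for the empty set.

{5,6,7,9,10,11,12,13,14}

W ∩ Y = {8,14,15}
Z ∩ Y = {6,8,12,15}
(W ∩ Y) ∩ (Z ∩ Y) = {8,15}
((W ∩ Y) ∩ (Z ∩ Y))' = {5,6,7,9,10,11,12,13,14}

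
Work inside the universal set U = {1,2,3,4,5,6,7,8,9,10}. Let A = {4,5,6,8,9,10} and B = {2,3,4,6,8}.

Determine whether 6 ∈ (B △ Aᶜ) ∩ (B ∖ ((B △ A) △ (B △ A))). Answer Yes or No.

Yes

6 ∈ A, so 6 ∉ Aᶜ
6 ∈ B and 6 ∉ Aᶜ, so 6 ∈ B △ Aᶜ
6 ∈ B and 6 ∈ A, so 6 ∉ B △ A
6 ∈ B and 6 ∈ A, so 6 ∉ B △ A
6 ∉ (B △ A) and 6 ∉ (B △ A), so 6 ∉ (B △ A) △ (B △ A)
6 ∈ B and 6 ∉ ((B △ A) △ (B △ A)), so 6 ∈ B ∖ ((B △ A) △ (B △ A))
6 ∈ (B △ Aᶜ) and 6 ∈ (B ∖ ((B △ A) △ (B △ A))), so 6 ∈ (B △ Aᶜ) ∩ (B ∖ ((B △ A) △ (B △ A)))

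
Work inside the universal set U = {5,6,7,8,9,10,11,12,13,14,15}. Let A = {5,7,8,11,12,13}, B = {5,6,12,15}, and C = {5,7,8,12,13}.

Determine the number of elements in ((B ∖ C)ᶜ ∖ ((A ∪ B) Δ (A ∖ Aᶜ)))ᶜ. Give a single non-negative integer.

2

B ∖ C = {6,15}
(B ∖ C)ᶜ = {5,7,8,9,10,11,12,13,14}
A ∪ B = {5,6,7,8,11,12,13,15}
Aᶜ = {6,9,10,14,15}
A ∖ Aᶜ = {5,7,8,11,12,13}
(A ∪ B) Δ (A ∖ Aᶜ) = {6,15}
(B ∖ C)ᶜ ∖ ((A ∪ B) Δ (A ∖ Aᶜ)) = {5,7,8,9,10,11,12,13,14}
((B ∖ C)ᶜ ∖ ((A ∪ B) Δ (A ∖ Aᶜ)))ᶜ = {6,15}
|((B ∖ C)ᶜ ∖ ((A ∪ B) Δ (A ∖ Aᶜ)))ᶜ| = 2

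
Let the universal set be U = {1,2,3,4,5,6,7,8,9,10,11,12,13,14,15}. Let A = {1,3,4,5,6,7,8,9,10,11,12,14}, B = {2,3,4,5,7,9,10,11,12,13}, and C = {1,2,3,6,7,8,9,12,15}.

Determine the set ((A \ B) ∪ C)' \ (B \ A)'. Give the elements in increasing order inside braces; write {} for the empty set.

{13}

A \ B = {1,6,8,14}
(A \ B) ∪ C = {1,2,3,6,7,8,9,12,14,15}
((A \ B) ∪ C)' = {4,5,10,11,13}
B \ A = {2,13}
(B \ A)' = {1,3,4,5,6,7,8,9,10,11,12,14,15}
((A \ B) ∪ C)' \ (B \ A)' = {13}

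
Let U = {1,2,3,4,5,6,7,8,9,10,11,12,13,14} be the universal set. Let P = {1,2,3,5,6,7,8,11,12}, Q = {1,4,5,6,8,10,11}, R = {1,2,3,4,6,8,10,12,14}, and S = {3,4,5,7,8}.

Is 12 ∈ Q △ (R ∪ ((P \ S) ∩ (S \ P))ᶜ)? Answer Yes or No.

Yes

12 ∈ P and 12 ∉ S, so 12 ∈ P \ S
12 ∉ S and 12 ∈ P, so 12 ∉ S \ P
12 ∈ (P \ S) and 12 ∉ (S \ P), so 12 ∉ (P \ S) ∩ (S \ P)
12 ∈ ((P \ S) ∩ (S \ P))ᶜ since 12 ∉ ((P \ S) ∩ (S \ P))
12 ∈ R and 12 ∈ ((P \ S) ∩ (S \ P))ᶜ, so 12 ∈ R ∪ ((P \ S) ∩ (S \ P))ᶜ
12 ∉ Q and 12 ∈ (R ∪ ((P \ S) ∩ (S \ P))ᶜ), so 12 ∈ Q △ (R ∪ ((P \ S) ∩ (S \ P))ᶜ)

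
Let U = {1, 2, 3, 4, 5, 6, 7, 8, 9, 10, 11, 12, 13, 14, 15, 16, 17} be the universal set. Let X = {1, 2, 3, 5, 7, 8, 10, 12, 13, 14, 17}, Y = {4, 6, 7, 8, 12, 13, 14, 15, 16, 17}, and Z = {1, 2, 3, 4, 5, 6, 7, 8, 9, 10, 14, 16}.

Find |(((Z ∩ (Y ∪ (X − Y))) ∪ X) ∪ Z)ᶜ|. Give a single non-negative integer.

X − Y = {1, 2, 3, 5, 10}
Y ∪ (X − Y) = {1, 2, 3, 4, 5, 6, 7, 8, 10, 12, 13, 14, 15, 16, 17}
Z ∩ (Y ∪ (X − Y)) = {1, 2, 3, 4, 5, 6, 7, 8, 10, 14, 16}
(Z ∩ (Y ∪ (X − Y))) ∪ X = {1, 2, 3, 4, 5, 6, 7, 8, 10, 12, 13, 14, 16, 17}
((Z ∩ (Y ∪ (X − Y))) ∪ X) ∪ Z = {1, 2, 3, 4, 5, 6, 7, 8, 9, 10, 12, 13, 14, 16, 17}
(((Z ∩ (Y ∪ (X − Y))) ∪ X) ∪ Z)ᶜ = {11, 15}
|(((Z ∩ (Y ∪ (X − Y))) ∪ X) ∪ Z)ᶜ| = 2

2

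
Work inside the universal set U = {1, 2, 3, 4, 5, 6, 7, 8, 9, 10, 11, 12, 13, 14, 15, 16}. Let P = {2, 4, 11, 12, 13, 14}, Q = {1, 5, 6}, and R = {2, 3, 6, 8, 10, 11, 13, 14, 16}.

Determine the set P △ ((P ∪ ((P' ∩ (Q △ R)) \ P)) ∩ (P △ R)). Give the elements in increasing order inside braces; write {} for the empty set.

P' = {1, 3, 5, 6, 7, 8, 9, 10, 15, 16}
Q △ R = {1, 2, 3, 5, 8, 10, 11, 13, 14, 16}
P' ∩ (Q △ R) = {1, 3, 5, 8, 10, 16}
(P' ∩ (Q △ R)) \ P = {1, 3, 5, 8, 10, 16}
P ∪ ((P' ∩ (Q △ R)) \ P) = {1, 2, 3, 4, 5, 8, 10, 11, 12, 13, 14, 16}
P △ R = {3, 4, 6, 8, 10, 12, 16}
(P ∪ ((P' ∩ (Q △ R)) \ P)) ∩ (P △ R) = {3, 4, 8, 10, 12, 16}
P △ ((P ∪ ((P' ∩ (Q △ R)) \ P)) ∩ (P △ R)) = {2, 3, 8, 10, 11, 13, 14, 16}

{2, 3, 8, 10, 11, 13, 14, 16}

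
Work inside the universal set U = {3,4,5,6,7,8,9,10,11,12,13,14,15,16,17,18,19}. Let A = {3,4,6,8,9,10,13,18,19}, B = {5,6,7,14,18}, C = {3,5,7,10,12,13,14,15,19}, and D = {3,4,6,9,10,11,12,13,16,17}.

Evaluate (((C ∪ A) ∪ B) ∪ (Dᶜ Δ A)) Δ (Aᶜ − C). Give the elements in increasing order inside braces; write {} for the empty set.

C ∪ A = {3,4,5,6,7,8,9,10,12,13,14,15,18,19}
(C ∪ A) ∪ B = {3,4,5,6,7,8,9,10,12,13,14,15,18,19}
Dᶜ = {5,7,8,14,15,18,19}
Dᶜ Δ A = {3,4,5,6,7,9,10,13,14,15}
((C ∪ A) ∪ B) ∪ (Dᶜ Δ A) = {3,4,5,6,7,8,9,10,12,13,14,15,18,19}
Aᶜ = {5,7,11,12,14,15,16,17}
Aᶜ − C = {11,16,17}
(((C ∪ A) ∪ B) ∪ (Dᶜ Δ A)) Δ (Aᶜ − C) = {3,4,5,6,7,8,9,10,11,12,13,14,15,16,17,18,19}

{3,4,5,6,7,8,9,10,11,12,13,14,15,16,17,18,19}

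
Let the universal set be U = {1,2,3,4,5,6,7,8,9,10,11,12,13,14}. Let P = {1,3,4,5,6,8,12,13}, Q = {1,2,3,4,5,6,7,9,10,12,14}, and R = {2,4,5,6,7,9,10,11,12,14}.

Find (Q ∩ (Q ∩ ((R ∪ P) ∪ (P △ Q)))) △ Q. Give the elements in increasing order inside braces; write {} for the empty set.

R ∪ P = {1,2,3,4,5,6,7,8,9,10,11,12,13,14}
P △ Q = {2,7,8,9,10,13,14}
(R ∪ P) ∪ (P △ Q) = {1,2,3,4,5,6,7,8,9,10,11,12,13,14}
Q ∩ ((R ∪ P) ∪ (P △ Q)) = {1,2,3,4,5,6,7,9,10,12,14}
Q ∩ (Q ∩ ((R ∪ P) ∪ (P △ Q))) = {1,2,3,4,5,6,7,9,10,12,14}
(Q ∩ (Q ∩ ((R ∪ P) ∪ (P △ Q)))) △ Q = {}

{}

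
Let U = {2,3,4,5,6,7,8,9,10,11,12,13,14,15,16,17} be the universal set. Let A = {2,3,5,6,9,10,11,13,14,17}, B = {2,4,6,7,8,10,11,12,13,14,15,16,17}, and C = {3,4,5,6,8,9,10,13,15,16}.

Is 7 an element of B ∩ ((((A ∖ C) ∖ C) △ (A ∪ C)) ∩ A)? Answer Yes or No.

No

7 ∉ A and 7 ∉ C, so 7 ∉ A ∖ C
7 ∉ (A ∖ C) and 7 ∉ C, so 7 ∉ (A ∖ C) ∖ C
7 ∉ A and 7 ∉ C, so 7 ∉ A ∪ C
7 ∉ ((A ∖ C) ∖ C) and 7 ∉ (A ∪ C), so 7 ∉ ((A ∖ C) ∖ C) △ (A ∪ C)
7 ∉ (((A ∖ C) ∖ C) △ (A ∪ C)) and 7 ∉ A, so 7 ∉ (((A ∖ C) ∖ C) △ (A ∪ C)) ∩ A
7 ∈ B and 7 ∉ ((((A ∖ C) ∖ C) △ (A ∪ C)) ∩ A), so 7 ∉ B ∩ ((((A ∖ C) ∖ C) △ (A ∪ C)) ∩ A)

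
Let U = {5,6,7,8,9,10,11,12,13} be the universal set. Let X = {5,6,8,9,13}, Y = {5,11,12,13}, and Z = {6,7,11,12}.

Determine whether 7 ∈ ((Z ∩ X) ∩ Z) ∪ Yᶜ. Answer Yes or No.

7 ∈ Z and 7 ∉ X, so 7 ∉ Z ∩ X
7 ∉ (Z ∩ X) and 7 ∈ Z, so 7 ∉ (Z ∩ X) ∩ Z
7 ∉ Y, so 7 ∈ Yᶜ
7 ∉ ((Z ∩ X) ∩ Z) and 7 ∈ Yᶜ, so 7 ∈ ((Z ∩ X) ∩ Z) ∪ Yᶜ

Yes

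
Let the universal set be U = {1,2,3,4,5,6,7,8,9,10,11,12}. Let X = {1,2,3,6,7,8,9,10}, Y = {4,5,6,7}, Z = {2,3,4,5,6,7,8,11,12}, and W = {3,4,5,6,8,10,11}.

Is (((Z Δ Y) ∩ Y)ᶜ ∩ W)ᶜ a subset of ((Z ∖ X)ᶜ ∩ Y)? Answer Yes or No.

No

Z Δ Y = {2,3,8,11,12}
(Z Δ Y) ∩ Y = {}
((Z Δ Y) ∩ Y)ᶜ = {1,2,3,4,5,6,7,8,9,10,11,12}
((Z Δ Y) ∩ Y)ᶜ ∩ W = {3,4,5,6,8,10,11}
(((Z Δ Y) ∩ Y)ᶜ ∩ W)ᶜ = {1,2,7,9,12}
Z ∖ X = {4,5,11,12}
(Z ∖ X)ᶜ = {1,2,3,6,7,8,9,10}
(Z ∖ X)ᶜ ∩ Y = {6,7}
1 ∈ (((Z Δ Y) ∩ Y)ᶜ ∩ W)ᶜ but 1 ∉ (Z ∖ X)ᶜ ∩ Y, so the inclusion fails.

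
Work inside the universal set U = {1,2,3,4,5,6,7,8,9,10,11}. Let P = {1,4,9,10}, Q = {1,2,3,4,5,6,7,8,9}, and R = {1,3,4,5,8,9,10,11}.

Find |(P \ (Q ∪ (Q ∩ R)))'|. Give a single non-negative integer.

10

Q ∩ R = {1,3,4,5,8,9}
Q ∪ (Q ∩ R) = {1,2,3,4,5,6,7,8,9}
P \ (Q ∪ (Q ∩ R)) = {10}
(P \ (Q ∪ (Q ∩ R)))' = {1,2,3,4,5,6,7,8,9,11}
|(P \ (Q ∪ (Q ∩ R)))'| = 10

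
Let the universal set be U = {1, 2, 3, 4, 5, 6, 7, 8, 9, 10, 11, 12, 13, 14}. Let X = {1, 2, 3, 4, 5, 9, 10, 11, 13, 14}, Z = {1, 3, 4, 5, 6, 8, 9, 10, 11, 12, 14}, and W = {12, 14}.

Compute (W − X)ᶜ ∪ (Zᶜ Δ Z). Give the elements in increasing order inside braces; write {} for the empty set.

W − X = {12}
(W − X)ᶜ = {1, 2, 3, 4, 5, 6, 7, 8, 9, 10, 11, 13, 14}
Zᶜ = {2, 7, 13}
Zᶜ Δ Z = {1, 2, 3, 4, 5, 6, 7, 8, 9, 10, 11, 12, 13, 14}
(W − X)ᶜ ∪ (Zᶜ Δ Z) = {1, 2, 3, 4, 5, 6, 7, 8, 9, 10, 11, 12, 13, 14}

{1, 2, 3, 4, 5, 6, 7, 8, 9, 10, 11, 12, 13, 14}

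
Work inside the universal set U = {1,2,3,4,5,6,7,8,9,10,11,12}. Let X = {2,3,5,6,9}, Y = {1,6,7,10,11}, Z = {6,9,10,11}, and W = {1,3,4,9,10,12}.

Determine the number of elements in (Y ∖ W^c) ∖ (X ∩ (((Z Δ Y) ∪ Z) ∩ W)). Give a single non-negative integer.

W^c = {2,5,6,7,8,11}
Y ∖ W^c = {1,10}
Z Δ Y = {1,7,9}
(Z Δ Y) ∪ Z = {1,6,7,9,10,11}
((Z Δ Y) ∪ Z) ∩ W = {1,9,10}
X ∩ (((Z Δ Y) ∪ Z) ∩ W) = {9}
(Y ∖ W^c) ∖ (X ∩ (((Z Δ Y) ∪ Z) ∩ W)) = {1,10}
|(Y ∖ W^c) ∖ (X ∩ (((Z Δ Y) ∪ Z) ∩ W))| = 2

2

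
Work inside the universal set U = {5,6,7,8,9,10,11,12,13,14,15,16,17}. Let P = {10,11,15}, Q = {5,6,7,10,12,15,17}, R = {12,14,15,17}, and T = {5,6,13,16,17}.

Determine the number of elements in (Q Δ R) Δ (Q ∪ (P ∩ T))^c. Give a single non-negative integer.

9

Q Δ R = {5,6,7,10,14}
P ∩ T = {}
Q ∪ (P ∩ T) = {5,6,7,10,12,15,17}
(Q ∪ (P ∩ T))^c = {8,9,11,13,14,16}
(Q Δ R) Δ (Q ∪ (P ∩ T))^c = {5,6,7,8,9,10,11,13,16}
|(Q Δ R) Δ (Q ∪ (P ∩ T))^c| = 9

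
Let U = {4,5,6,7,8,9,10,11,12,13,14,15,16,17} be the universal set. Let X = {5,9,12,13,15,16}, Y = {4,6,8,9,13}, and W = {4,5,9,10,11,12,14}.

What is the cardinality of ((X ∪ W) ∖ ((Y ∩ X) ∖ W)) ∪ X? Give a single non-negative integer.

X ∪ W = {4,5,9,10,11,12,13,14,15,16}
Y ∩ X = {9,13}
(Y ∩ X) ∖ W = {13}
(X ∪ W) ∖ ((Y ∩ X) ∖ W) = {4,5,9,10,11,12,14,15,16}
((X ∪ W) ∖ ((Y ∩ X) ∖ W)) ∪ X = {4,5,9,10,11,12,13,14,15,16}
|((X ∪ W) ∖ ((Y ∩ X) ∖ W)) ∪ X| = 10

10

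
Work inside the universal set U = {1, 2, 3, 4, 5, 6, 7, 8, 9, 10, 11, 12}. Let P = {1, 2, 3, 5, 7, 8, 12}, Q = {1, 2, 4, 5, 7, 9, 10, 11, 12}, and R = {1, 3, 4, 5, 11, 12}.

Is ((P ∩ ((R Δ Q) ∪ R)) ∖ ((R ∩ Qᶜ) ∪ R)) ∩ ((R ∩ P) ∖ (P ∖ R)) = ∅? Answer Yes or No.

R Δ Q = {2, 3, 7, 9, 10}
(R Δ Q) ∪ R = {1, 2, 3, 4, 5, 7, 9, 10, 11, 12}
P ∩ ((R Δ Q) ∪ R) = {1, 2, 3, 5, 7, 12}
Qᶜ = {3, 6, 8}
R ∩ Qᶜ = {3}
(R ∩ Qᶜ) ∪ R = {1, 3, 4, 5, 11, 12}
(P ∩ ((R Δ Q) ∪ R)) ∖ ((R ∩ Qᶜ) ∪ R) = {2, 7}
R ∩ P = {1, 3, 5, 12}
P ∖ R = {2, 7, 8}
(R ∩ P) ∖ (P ∖ R) = {1, 3, 5, 12}
{2, 7} and {1, 3, 5, 12} share no elements.

Yes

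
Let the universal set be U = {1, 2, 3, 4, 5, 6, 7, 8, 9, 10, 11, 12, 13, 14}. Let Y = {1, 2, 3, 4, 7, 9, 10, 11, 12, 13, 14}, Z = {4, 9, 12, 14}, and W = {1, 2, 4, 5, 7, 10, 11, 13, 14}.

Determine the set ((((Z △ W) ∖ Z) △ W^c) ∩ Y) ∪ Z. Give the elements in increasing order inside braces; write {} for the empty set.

Z △ W = {1, 2, 5, 7, 9, 10, 11, 12, 13}
(Z △ W) ∖ Z = {1, 2, 5, 7, 10, 11, 13}
W^c = {3, 6, 8, 9, 12}
((Z △ W) ∖ Z) △ W^c = {1, 2, 3, 5, 6, 7, 8, 9, 10, 11, 12, 13}
(((Z △ W) ∖ Z) △ W^c) ∩ Y = {1, 2, 3, 7, 9, 10, 11, 12, 13}
((((Z △ W) ∖ Z) △ W^c) ∩ Y) ∪ Z = {1, 2, 3, 4, 7, 9, 10, 11, 12, 13, 14}

{1, 2, 3, 4, 7, 9, 10, 11, 12, 13, 14}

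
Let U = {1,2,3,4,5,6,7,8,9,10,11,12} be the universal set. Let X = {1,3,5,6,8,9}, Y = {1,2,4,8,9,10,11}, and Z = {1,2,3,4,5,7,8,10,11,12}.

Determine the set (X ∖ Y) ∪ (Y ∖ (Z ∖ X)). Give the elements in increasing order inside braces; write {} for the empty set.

X ∖ Y = {3,5,6}
Z ∖ X = {2,4,7,10,11,12}
Y ∖ (Z ∖ X) = {1,8,9}
(X ∖ Y) ∪ (Y ∖ (Z ∖ X)) = {1,3,5,6,8,9}

{1,3,5,6,8,9}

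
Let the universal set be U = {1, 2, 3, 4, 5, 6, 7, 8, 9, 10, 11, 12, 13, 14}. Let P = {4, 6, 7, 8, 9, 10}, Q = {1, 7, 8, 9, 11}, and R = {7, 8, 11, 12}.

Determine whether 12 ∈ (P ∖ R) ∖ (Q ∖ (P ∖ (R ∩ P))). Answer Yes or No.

No

12 ∉ P and 12 ∈ R, so 12 ∉ P ∖ R
12 ∈ R and 12 ∉ P, so 12 ∉ R ∩ P
12 ∉ P and 12 ∉ (R ∩ P), so 12 ∉ P ∖ (R ∩ P)
12 ∉ Q and 12 ∉ (P ∖ (R ∩ P)), so 12 ∉ Q ∖ (P ∖ (R ∩ P))
12 ∉ (P ∖ R) and 12 ∉ (Q ∖ (P ∖ (R ∩ P))), so 12 ∉ (P ∖ R) ∖ (Q ∖ (P ∖ (R ∩ P)))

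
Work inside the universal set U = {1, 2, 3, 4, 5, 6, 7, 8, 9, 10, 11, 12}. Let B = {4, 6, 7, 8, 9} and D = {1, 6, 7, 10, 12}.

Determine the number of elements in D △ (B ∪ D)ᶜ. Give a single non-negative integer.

9

B ∪ D = {1, 4, 6, 7, 8, 9, 10, 12}
(B ∪ D)ᶜ = {2, 3, 5, 11}
D △ (B ∪ D)ᶜ = {1, 2, 3, 5, 6, 7, 10, 11, 12}
|D △ (B ∪ D)ᶜ| = 9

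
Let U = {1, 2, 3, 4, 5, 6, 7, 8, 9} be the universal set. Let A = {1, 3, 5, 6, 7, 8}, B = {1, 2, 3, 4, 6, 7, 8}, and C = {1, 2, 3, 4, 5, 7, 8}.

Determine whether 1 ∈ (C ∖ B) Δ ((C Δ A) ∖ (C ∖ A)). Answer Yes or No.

1 ∈ C and 1 ∈ B, so 1 ∉ C ∖ B
1 ∈ C and 1 ∈ A, so 1 ∉ C Δ A
1 ∈ C and 1 ∈ A, so 1 ∉ C ∖ A
1 ∉ (C Δ A) and 1 ∉ (C ∖ A), so 1 ∉ (C Δ A) ∖ (C ∖ A)
1 ∉ (C ∖ B) and 1 ∉ ((C Δ A) ∖ (C ∖ A)), so 1 ∉ (C ∖ B) Δ ((C Δ A) ∖ (C ∖ A))

No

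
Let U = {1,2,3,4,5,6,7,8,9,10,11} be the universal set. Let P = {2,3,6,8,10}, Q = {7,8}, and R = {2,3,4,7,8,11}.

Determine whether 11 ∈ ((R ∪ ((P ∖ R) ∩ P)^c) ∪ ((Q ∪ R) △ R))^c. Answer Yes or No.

11 ∉ P and 11 ∈ R, so 11 ∉ P ∖ R
11 ∉ (P ∖ R) and 11 ∉ P, so 11 ∉ (P ∖ R) ∩ P
11 ∈ ((P ∖ R) ∩ P)^c since 11 ∉ ((P ∖ R) ∩ P)
11 ∈ R and 11 ∈ ((P ∖ R) ∩ P)^c, so 11 ∈ R ∪ ((P ∖ R) ∩ P)^c
11 ∉ Q and 11 ∈ R, so 11 ∈ Q ∪ R
11 ∈ (Q ∪ R) and 11 ∈ R, so 11 ∉ (Q ∪ R) △ R
11 ∈ (R ∪ ((P ∖ R) ∩ P)^c) and 11 ∉ ((Q ∪ R) △ R), so 11 ∈ (R ∪ ((P ∖ R) ∩ P)^c) ∪ ((Q ∪ R) △ R)
11 ∉ ((R ∪ ((P ∖ R) ∩ P)^c) ∪ ((Q ∪ R) △ R))^c since 11 ∈ ((R ∪ ((P ∖ R) ∩ P)^c) ∪ ((Q ∪ R) △ R))

No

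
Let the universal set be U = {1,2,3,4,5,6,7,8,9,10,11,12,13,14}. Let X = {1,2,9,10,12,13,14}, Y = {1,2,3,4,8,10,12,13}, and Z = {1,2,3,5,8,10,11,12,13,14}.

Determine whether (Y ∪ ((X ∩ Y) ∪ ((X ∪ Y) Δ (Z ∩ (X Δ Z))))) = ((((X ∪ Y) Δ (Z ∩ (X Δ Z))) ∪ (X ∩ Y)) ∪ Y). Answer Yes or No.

Yes

X ∩ Y = {1,2,10,12,13}
X ∪ Y = {1,2,3,4,8,9,10,12,13,14}
X Δ Z = {3,5,8,9,11}
Z ∩ (X Δ Z) = {3,5,8,11}
(X ∪ Y) Δ (Z ∩ (X Δ Z)) = {1,2,4,5,9,10,11,12,13,14}
(X ∩ Y) ∪ ((X ∪ Y) Δ (Z ∩ (X Δ Z))) = {1,2,4,5,9,10,11,12,13,14}
Y ∪ ((X ∩ Y) ∪ ((X ∪ Y) Δ (Z ∩ (X Δ Z)))) = {1,2,3,4,5,8,9,10,11,12,13,14}
((X ∪ Y) Δ (Z ∩ (X Δ Z))) ∪ (X ∩ Y) = {1,2,4,5,9,10,11,12,13,14}
(((X ∪ Y) Δ (Z ∩ (X Δ Z))) ∪ (X ∩ Y)) ∪ Y = {1,2,3,4,5,8,9,10,11,12,13,14}
Both equal {1,2,3,4,5,8,9,10,11,12,13,14}, so Y ∪ ((X ∩ Y) ∪ ((X ∪ Y) Δ (Z ∩ (X Δ Z)))) = (((X ∪ Y) Δ (Z ∩ (X Δ Z))) ∪ (X ∩ Y)) ∪ Y.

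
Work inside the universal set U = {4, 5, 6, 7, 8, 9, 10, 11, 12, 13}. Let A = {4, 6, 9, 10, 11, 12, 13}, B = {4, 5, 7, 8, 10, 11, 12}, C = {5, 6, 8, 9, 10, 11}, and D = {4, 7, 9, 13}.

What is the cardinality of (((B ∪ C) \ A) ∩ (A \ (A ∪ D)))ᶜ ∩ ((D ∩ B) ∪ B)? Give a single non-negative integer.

7

B ∪ C = {4, 5, 6, 7, 8, 9, 10, 11, 12}
(B ∪ C) \ A = {5, 7, 8}
A ∪ D = {4, 6, 7, 9, 10, 11, 12, 13}
A \ (A ∪ D) = {}
((B ∪ C) \ A) ∩ (A \ (A ∪ D)) = {}
(((B ∪ C) \ A) ∩ (A \ (A ∪ D)))ᶜ = {4, 5, 6, 7, 8, 9, 10, 11, 12, 13}
D ∩ B = {4, 7}
(D ∩ B) ∪ B = {4, 5, 7, 8, 10, 11, 12}
(((B ∪ C) \ A) ∩ (A \ (A ∪ D)))ᶜ ∩ ((D ∩ B) ∪ B) = {4, 5, 7, 8, 10, 11, 12}
|(((B ∪ C) \ A) ∩ (A \ (A ∪ D)))ᶜ ∩ ((D ∩ B) ∪ B)| = 7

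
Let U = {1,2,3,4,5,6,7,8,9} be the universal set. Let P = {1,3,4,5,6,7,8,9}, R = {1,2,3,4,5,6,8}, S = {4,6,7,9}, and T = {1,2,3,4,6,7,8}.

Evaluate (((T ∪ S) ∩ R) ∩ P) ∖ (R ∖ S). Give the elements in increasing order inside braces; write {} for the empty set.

T ∪ S = {1,2,3,4,6,7,8,9}
(T ∪ S) ∩ R = {1,2,3,4,6,8}
((T ∪ S) ∩ R) ∩ P = {1,3,4,6,8}
R ∖ S = {1,2,3,5,8}
(((T ∪ S) ∩ R) ∩ P) ∖ (R ∖ S) = {4,6}

{4,6}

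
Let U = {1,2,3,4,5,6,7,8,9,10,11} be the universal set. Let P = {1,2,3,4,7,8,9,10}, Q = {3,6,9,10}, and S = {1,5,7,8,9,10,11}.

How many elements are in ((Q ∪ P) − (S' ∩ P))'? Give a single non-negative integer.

5

Q ∪ P = {1,2,3,4,6,7,8,9,10}
S' = {2,3,4,6}
S' ∩ P = {2,3,4}
(Q ∪ P) − (S' ∩ P) = {1,6,7,8,9,10}
((Q ∪ P) − (S' ∩ P))' = {2,3,4,5,11}
|((Q ∪ P) − (S' ∩ P))'| = 5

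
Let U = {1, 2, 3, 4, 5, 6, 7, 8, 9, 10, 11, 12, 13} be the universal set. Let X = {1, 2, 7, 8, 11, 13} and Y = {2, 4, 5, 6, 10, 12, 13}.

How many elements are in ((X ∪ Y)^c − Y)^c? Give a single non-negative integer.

X ∪ Y = {1, 2, 4, 5, 6, 7, 8, 10, 11, 12, 13}
(X ∪ Y)^c = {3, 9}
(X ∪ Y)^c − Y = {3, 9}
((X ∪ Y)^c − Y)^c = {1, 2, 4, 5, 6, 7, 8, 10, 11, 12, 13}
|((X ∪ Y)^c − Y)^c| = 11

11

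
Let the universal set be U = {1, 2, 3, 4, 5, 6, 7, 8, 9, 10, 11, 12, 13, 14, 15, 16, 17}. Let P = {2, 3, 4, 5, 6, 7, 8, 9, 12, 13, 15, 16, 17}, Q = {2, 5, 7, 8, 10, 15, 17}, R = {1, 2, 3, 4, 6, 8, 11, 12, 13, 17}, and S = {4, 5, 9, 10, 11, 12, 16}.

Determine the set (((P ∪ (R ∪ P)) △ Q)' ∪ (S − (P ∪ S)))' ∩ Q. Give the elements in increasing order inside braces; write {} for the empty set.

R ∪ P = {1, 2, 3, 4, 5, 6, 7, 8, 9, 11, 12, 13, 15, 16, 17}
P ∪ (R ∪ P) = {1, 2, 3, 4, 5, 6, 7, 8, 9, 11, 12, 13, 15, 16, 17}
(P ∪ (R ∪ P)) △ Q = {1, 3, 4, 6, 9, 10, 11, 12, 13, 16}
((P ∪ (R ∪ P)) △ Q)' = {2, 5, 7, 8, 14, 15, 17}
P ∪ S = {2, 3, 4, 5, 6, 7, 8, 9, 10, 11, 12, 13, 15, 16, 17}
S − (P ∪ S) = {}
((P ∪ (R ∪ P)) △ Q)' ∪ (S − (P ∪ S)) = {2, 5, 7, 8, 14, 15, 17}
(((P ∪ (R ∪ P)) △ Q)' ∪ (S − (P ∪ S)))' = {1, 3, 4, 6, 9, 10, 11, 12, 13, 16}
(((P ∪ (R ∪ P)) △ Q)' ∪ (S − (P ∪ S)))' ∩ Q = {10}

{10}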